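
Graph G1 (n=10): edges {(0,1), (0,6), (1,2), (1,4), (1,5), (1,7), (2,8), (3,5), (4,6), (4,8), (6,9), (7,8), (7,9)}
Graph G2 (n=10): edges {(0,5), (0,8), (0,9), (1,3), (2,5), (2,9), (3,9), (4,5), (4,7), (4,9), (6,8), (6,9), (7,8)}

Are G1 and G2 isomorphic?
Yes, isomorphic

The graphs are isomorphic.
One valid mapping φ: V(G1) → V(G2): 0→6, 1→9, 2→2, 3→1, 4→0, 5→3, 6→8, 7→4, 8→5, 9→7

Verify φ preserves adjacency — for each edge of G1, its image is an edge of G2:
  (0,1) → (φ(0),φ(1)) = (6,9) ∈ E(G2) ✓
  (0,6) → (φ(0),φ(6)) = (6,8) ∈ E(G2) ✓
  (1,2) → (φ(1),φ(2)) = (2,9) ∈ E(G2) ✓
  (1,4) → (φ(1),φ(4)) = (0,9) ∈ E(G2) ✓
  (1,5) → (φ(1),φ(5)) = (3,9) ∈ E(G2) ✓
  (1,7) → (φ(1),φ(7)) = (4,9) ∈ E(G2) ✓
  (2,8) → (φ(2),φ(8)) = (2,5) ∈ E(G2) ✓
  (3,5) → (φ(3),φ(5)) = (1,3) ∈ E(G2) ✓
  (4,6) → (φ(4),φ(6)) = (0,8) ∈ E(G2) ✓
  (4,8) → (φ(4),φ(8)) = (0,5) ∈ E(G2) ✓
  (6,9) → (φ(6),φ(9)) = (7,8) ∈ E(G2) ✓
  (7,8) → (φ(7),φ(8)) = (4,5) ∈ E(G2) ✓
  (7,9) → (φ(7),φ(9)) = (4,7) ∈ E(G2) ✓
All 13 edges of G1 map to edges of G2, and |E(G1)| = |E(G2)| = 13, so φ is a bijection on edges as well as vertices. Hence G1 ≅ G2.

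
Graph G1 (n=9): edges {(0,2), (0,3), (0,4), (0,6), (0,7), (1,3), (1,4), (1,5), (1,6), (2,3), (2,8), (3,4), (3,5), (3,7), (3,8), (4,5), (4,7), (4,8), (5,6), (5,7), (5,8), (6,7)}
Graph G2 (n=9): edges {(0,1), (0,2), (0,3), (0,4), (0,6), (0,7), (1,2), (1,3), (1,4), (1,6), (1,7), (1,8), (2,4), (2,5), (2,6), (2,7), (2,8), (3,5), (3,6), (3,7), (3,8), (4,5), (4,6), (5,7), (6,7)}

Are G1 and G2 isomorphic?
No, not isomorphic

The graphs are NOT isomorphic.

Degrees in G1: deg(0)=5, deg(1)=4, deg(2)=3, deg(3)=7, deg(4)=6, deg(5)=6, deg(6)=4, deg(7)=5, deg(8)=4.
Sorted degree sequence of G1: [7, 6, 6, 5, 5, 4, 4, 4, 3].
Degrees in G2: deg(0)=6, deg(1)=7, deg(2)=7, deg(3)=6, deg(4)=5, deg(5)=4, deg(6)=6, deg(7)=6, deg(8)=3.
Sorted degree sequence of G2: [7, 7, 6, 6, 6, 6, 5, 4, 3].
The (sorted) degree sequence is an isomorphism invariant, so since G1 and G2 have different degree sequences they cannot be isomorphic.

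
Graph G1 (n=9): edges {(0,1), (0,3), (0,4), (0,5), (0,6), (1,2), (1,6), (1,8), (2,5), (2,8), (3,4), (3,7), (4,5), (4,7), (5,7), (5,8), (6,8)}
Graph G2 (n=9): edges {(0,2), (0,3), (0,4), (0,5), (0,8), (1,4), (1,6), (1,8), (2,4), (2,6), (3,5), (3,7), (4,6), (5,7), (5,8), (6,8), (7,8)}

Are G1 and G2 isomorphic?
Yes, isomorphic

The graphs are isomorphic.
One valid mapping φ: V(G1) → V(G2): 0→0, 1→4, 2→1, 3→3, 4→5, 5→8, 6→2, 7→7, 8→6

Verify φ preserves adjacency — for each edge of G1, its image is an edge of G2:
  (0,1) → (φ(0),φ(1)) = (0,4) ∈ E(G2) ✓
  (0,3) → (φ(0),φ(3)) = (0,3) ∈ E(G2) ✓
  (0,4) → (φ(0),φ(4)) = (0,5) ∈ E(G2) ✓
  (0,5) → (φ(0),φ(5)) = (0,8) ∈ E(G2) ✓
  (0,6) → (φ(0),φ(6)) = (0,2) ∈ E(G2) ✓
  (1,2) → (φ(1),φ(2)) = (1,4) ∈ E(G2) ✓
  (1,6) → (φ(1),φ(6)) = (2,4) ∈ E(G2) ✓
  (1,8) → (φ(1),φ(8)) = (4,6) ∈ E(G2) ✓
  (2,5) → (φ(2),φ(5)) = (1,8) ∈ E(G2) ✓
  (2,8) → (φ(2),φ(8)) = (1,6) ∈ E(G2) ✓
  (3,4) → (φ(3),φ(4)) = (3,5) ∈ E(G2) ✓
  (3,7) → (φ(3),φ(7)) = (3,7) ∈ E(G2) ✓
  (4,5) → (φ(4),φ(5)) = (5,8) ∈ E(G2) ✓
  (4,7) → (φ(4),φ(7)) = (5,7) ∈ E(G2) ✓
  (5,7) → (φ(5),φ(7)) = (7,8) ∈ E(G2) ✓
  (5,8) → (φ(5),φ(8)) = (6,8) ∈ E(G2) ✓
  (6,8) → (φ(6),φ(8)) = (2,6) ∈ E(G2) ✓
All 17 edges of G1 map to edges of G2, and |E(G1)| = |E(G2)| = 17, so φ is a bijection on edges as well as vertices. Hence G1 ≅ G2.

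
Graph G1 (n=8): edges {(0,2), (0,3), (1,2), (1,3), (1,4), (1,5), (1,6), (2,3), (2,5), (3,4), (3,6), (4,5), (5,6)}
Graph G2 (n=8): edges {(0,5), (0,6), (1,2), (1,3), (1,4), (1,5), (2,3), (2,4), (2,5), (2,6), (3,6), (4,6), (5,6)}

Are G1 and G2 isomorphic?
Yes, isomorphic

The graphs are isomorphic.
One valid mapping φ: V(G1) → V(G2): 0→0, 1→2, 2→5, 3→6, 4→4, 5→1, 6→3, 7→7

Verify φ preserves adjacency — for each edge of G1, its image is an edge of G2:
  (0,2) → (φ(0),φ(2)) = (0,5) ∈ E(G2) ✓
  (0,3) → (φ(0),φ(3)) = (0,6) ∈ E(G2) ✓
  (1,2) → (φ(1),φ(2)) = (2,5) ∈ E(G2) ✓
  (1,3) → (φ(1),φ(3)) = (2,6) ∈ E(G2) ✓
  (1,4) → (φ(1),φ(4)) = (2,4) ∈ E(G2) ✓
  (1,5) → (φ(1),φ(5)) = (1,2) ∈ E(G2) ✓
  (1,6) → (φ(1),φ(6)) = (2,3) ∈ E(G2) ✓
  (2,3) → (φ(2),φ(3)) = (5,6) ∈ E(G2) ✓
  (2,5) → (φ(2),φ(5)) = (1,5) ∈ E(G2) ✓
  (3,4) → (φ(3),φ(4)) = (4,6) ∈ E(G2) ✓
  (3,6) → (φ(3),φ(6)) = (3,6) ∈ E(G2) ✓
  (4,5) → (φ(4),φ(5)) = (1,4) ∈ E(G2) ✓
  (5,6) → (φ(5),φ(6)) = (1,3) ∈ E(G2) ✓
All 13 edges of G1 map to edges of G2, and |E(G1)| = |E(G2)| = 13, so φ is a bijection on edges as well as vertices. Hence G1 ≅ G2.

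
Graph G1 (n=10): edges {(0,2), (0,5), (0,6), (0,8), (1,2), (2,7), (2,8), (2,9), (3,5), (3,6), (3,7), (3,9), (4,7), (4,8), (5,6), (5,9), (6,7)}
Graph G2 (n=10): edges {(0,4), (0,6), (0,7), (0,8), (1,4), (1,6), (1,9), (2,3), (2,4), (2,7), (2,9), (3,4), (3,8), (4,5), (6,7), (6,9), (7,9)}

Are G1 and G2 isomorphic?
Yes, isomorphic

The graphs are isomorphic.
One valid mapping φ: V(G1) → V(G2): 0→2, 1→5, 2→4, 3→6, 4→8, 5→9, 6→7, 7→0, 8→3, 9→1

Verify φ preserves adjacency — for each edge of G1, its image is an edge of G2:
  (0,2) → (φ(0),φ(2)) = (2,4) ∈ E(G2) ✓
  (0,5) → (φ(0),φ(5)) = (2,9) ∈ E(G2) ✓
  (0,6) → (φ(0),φ(6)) = (2,7) ∈ E(G2) ✓
  (0,8) → (φ(0),φ(8)) = (2,3) ∈ E(G2) ✓
  (1,2) → (φ(1),φ(2)) = (4,5) ∈ E(G2) ✓
  (2,7) → (φ(2),φ(7)) = (0,4) ∈ E(G2) ✓
  (2,8) → (φ(2),φ(8)) = (3,4) ∈ E(G2) ✓
  (2,9) → (φ(2),φ(9)) = (1,4) ∈ E(G2) ✓
  (3,5) → (φ(3),φ(5)) = (6,9) ∈ E(G2) ✓
  (3,6) → (φ(3),φ(6)) = (6,7) ∈ E(G2) ✓
  (3,7) → (φ(3),φ(7)) = (0,6) ∈ E(G2) ✓
  (3,9) → (φ(3),φ(9)) = (1,6) ∈ E(G2) ✓
  (4,7) → (φ(4),φ(7)) = (0,8) ∈ E(G2) ✓
  (4,8) → (φ(4),φ(8)) = (3,8) ∈ E(G2) ✓
  (5,6) → (φ(5),φ(6)) = (7,9) ∈ E(G2) ✓
  (5,9) → (φ(5),φ(9)) = (1,9) ∈ E(G2) ✓
  (6,7) → (φ(6),φ(7)) = (0,7) ∈ E(G2) ✓
All 17 edges of G1 map to edges of G2, and |E(G1)| = |E(G2)| = 17, so φ is a bijection on edges as well as vertices. Hence G1 ≅ G2.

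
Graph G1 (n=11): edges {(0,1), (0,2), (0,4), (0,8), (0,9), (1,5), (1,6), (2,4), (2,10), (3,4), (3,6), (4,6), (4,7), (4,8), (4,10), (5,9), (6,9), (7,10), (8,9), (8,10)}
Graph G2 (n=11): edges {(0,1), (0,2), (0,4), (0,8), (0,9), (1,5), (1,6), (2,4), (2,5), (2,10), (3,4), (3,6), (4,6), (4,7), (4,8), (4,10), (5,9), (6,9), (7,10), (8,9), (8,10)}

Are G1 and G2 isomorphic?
No, not isomorphic

The graphs are NOT isomorphic.

Counting edges: G1 has 20 edge(s); G2 has 21 edge(s).
Edge count is an isomorphism invariant (a bijection on vertices induces a bijection on edges), so differing edge counts rule out isomorphism.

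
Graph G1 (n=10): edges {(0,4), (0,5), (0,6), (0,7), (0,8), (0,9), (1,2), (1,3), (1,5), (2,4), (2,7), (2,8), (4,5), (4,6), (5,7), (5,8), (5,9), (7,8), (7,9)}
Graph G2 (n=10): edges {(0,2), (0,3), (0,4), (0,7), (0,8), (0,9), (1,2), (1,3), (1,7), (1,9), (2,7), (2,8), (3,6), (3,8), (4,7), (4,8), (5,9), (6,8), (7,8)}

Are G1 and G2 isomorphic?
Yes, isomorphic

The graphs are isomorphic.
One valid mapping φ: V(G1) → V(G2): 0→8, 1→9, 2→1, 3→5, 4→3, 5→0, 6→6, 7→7, 8→2, 9→4

Verify φ preserves adjacency — for each edge of G1, its image is an edge of G2:
  (0,4) → (φ(0),φ(4)) = (3,8) ∈ E(G2) ✓
  (0,5) → (φ(0),φ(5)) = (0,8) ∈ E(G2) ✓
  (0,6) → (φ(0),φ(6)) = (6,8) ∈ E(G2) ✓
  (0,7) → (φ(0),φ(7)) = (7,8) ∈ E(G2) ✓
  (0,8) → (φ(0),φ(8)) = (2,8) ∈ E(G2) ✓
  (0,9) → (φ(0),φ(9)) = (4,8) ∈ E(G2) ✓
  (1,2) → (φ(1),φ(2)) = (1,9) ∈ E(G2) ✓
  (1,3) → (φ(1),φ(3)) = (5,9) ∈ E(G2) ✓
  (1,5) → (φ(1),φ(5)) = (0,9) ∈ E(G2) ✓
  (2,4) → (φ(2),φ(4)) = (1,3) ∈ E(G2) ✓
  (2,7) → (φ(2),φ(7)) = (1,7) ∈ E(G2) ✓
  (2,8) → (φ(2),φ(8)) = (1,2) ∈ E(G2) ✓
  (4,5) → (φ(4),φ(5)) = (0,3) ∈ E(G2) ✓
  (4,6) → (φ(4),φ(6)) = (3,6) ∈ E(G2) ✓
  (5,7) → (φ(5),φ(7)) = (0,7) ∈ E(G2) ✓
  (5,8) → (φ(5),φ(8)) = (0,2) ∈ E(G2) ✓
  (5,9) → (φ(5),φ(9)) = (0,4) ∈ E(G2) ✓
  (7,8) → (φ(7),φ(8)) = (2,7) ∈ E(G2) ✓
  (7,9) → (φ(7),φ(9)) = (4,7) ∈ E(G2) ✓
All 19 edges of G1 map to edges of G2, and |E(G1)| = |E(G2)| = 19, so φ is a bijection on edges as well as vertices. Hence G1 ≅ G2.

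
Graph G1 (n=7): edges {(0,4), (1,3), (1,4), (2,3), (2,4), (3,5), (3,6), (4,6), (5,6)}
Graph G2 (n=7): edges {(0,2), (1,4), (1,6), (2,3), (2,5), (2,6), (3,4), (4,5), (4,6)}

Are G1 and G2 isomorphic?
Yes, isomorphic

The graphs are isomorphic.
One valid mapping φ: V(G1) → V(G2): 0→0, 1→3, 2→5, 3→4, 4→2, 5→1, 6→6

Verify φ preserves adjacency — for each edge of G1, its image is an edge of G2:
  (0,4) → (φ(0),φ(4)) = (0,2) ∈ E(G2) ✓
  (1,3) → (φ(1),φ(3)) = (3,4) ∈ E(G2) ✓
  (1,4) → (φ(1),φ(4)) = (2,3) ∈ E(G2) ✓
  (2,3) → (φ(2),φ(3)) = (4,5) ∈ E(G2) ✓
  (2,4) → (φ(2),φ(4)) = (2,5) ∈ E(G2) ✓
  (3,5) → (φ(3),φ(5)) = (1,4) ∈ E(G2) ✓
  (3,6) → (φ(3),φ(6)) = (4,6) ∈ E(G2) ✓
  (4,6) → (φ(4),φ(6)) = (2,6) ∈ E(G2) ✓
  (5,6) → (φ(5),φ(6)) = (1,6) ∈ E(G2) ✓
All 9 edges of G1 map to edges of G2, and |E(G1)| = |E(G2)| = 9, so φ is a bijection on edges as well as vertices. Hence G1 ≅ G2.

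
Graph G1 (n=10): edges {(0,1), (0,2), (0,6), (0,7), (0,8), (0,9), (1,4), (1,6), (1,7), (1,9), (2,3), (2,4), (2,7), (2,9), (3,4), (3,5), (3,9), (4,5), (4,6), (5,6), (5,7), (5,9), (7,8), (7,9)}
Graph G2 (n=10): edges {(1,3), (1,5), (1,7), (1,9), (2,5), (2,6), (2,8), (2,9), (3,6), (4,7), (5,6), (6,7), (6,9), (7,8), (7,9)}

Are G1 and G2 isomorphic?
No, not isomorphic

The graphs are NOT isomorphic.

Connected components of G1: 1 component(s) with vertex sets [[0, 1, 2, 3, 4, 5, 6, 7, 8, 9]], sizes [10].
Connected components of G2: 2 component(s) with vertex sets [[0], [1, 2, 3, 4, 5, 6, 7, 8, 9]], sizes [1, 9].
The number of connected components (and the multiset of component sizes) is an isomorphism invariant — an isomorphism maps each component of G1 bijectively onto a component of G2. Since G1 has 1 component(s) and G2 has 2, they cannot be isomorphic.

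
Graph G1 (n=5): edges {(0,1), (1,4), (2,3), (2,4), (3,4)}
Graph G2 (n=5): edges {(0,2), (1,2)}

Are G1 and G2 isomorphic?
No, not isomorphic

The graphs are NOT isomorphic.

Degrees in G1: deg(0)=1, deg(1)=2, deg(2)=2, deg(3)=2, deg(4)=3.
Sorted degree sequence of G1: [3, 2, 2, 2, 1].
Degrees in G2: deg(0)=1, deg(1)=1, deg(2)=2, deg(3)=0, deg(4)=0.
Sorted degree sequence of G2: [2, 1, 1, 0, 0].
The (sorted) degree sequence is an isomorphism invariant, so since G1 and G2 have different degree sequences they cannot be isomorphic.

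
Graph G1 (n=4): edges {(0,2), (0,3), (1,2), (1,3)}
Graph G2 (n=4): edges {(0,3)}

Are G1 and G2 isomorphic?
No, not isomorphic

The graphs are NOT isomorphic.

Connected components of G1: 1 component(s) with vertex sets [[0, 1, 2, 3]], sizes [4].
Connected components of G2: 3 component(s) with vertex sets [[1], [2], [0, 3]], sizes [1, 1, 2].
The number of connected components (and the multiset of component sizes) is an isomorphism invariant — an isomorphism maps each component of G1 bijectively onto a component of G2. Since G1 has 1 component(s) and G2 has 3, they cannot be isomorphic.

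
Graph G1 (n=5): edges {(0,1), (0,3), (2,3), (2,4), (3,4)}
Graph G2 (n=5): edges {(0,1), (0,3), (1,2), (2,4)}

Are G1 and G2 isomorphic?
No, not isomorphic

The graphs are NOT isomorphic.

Degrees in G1: deg(0)=2, deg(1)=1, deg(2)=2, deg(3)=3, deg(4)=2.
Sorted degree sequence of G1: [3, 2, 2, 2, 1].
Degrees in G2: deg(0)=2, deg(1)=2, deg(2)=2, deg(3)=1, deg(4)=1.
Sorted degree sequence of G2: [2, 2, 2, 1, 1].
The (sorted) degree sequence is an isomorphism invariant, so since G1 and G2 have different degree sequences they cannot be isomorphic.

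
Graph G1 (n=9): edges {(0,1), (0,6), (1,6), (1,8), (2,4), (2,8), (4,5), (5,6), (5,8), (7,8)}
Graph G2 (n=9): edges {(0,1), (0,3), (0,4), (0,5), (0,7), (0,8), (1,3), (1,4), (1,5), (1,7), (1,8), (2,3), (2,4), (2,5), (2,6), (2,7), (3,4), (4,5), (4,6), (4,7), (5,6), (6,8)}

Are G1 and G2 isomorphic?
No, not isomorphic

The graphs are NOT isomorphic.

Counting triangles (3-cliques): G1 has 1, G2 has 17.
Triangle count is an isomorphism invariant, so differing triangle counts rule out isomorphism.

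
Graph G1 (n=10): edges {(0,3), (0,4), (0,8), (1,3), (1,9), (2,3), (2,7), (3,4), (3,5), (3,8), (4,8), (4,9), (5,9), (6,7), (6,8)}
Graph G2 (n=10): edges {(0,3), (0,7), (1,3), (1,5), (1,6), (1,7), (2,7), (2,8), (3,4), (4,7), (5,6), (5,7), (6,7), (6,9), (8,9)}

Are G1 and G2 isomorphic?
Yes, isomorphic

The graphs are isomorphic.
One valid mapping φ: V(G1) → V(G2): 0→5, 1→4, 2→2, 3→7, 4→1, 5→0, 6→9, 7→8, 8→6, 9→3

Verify φ preserves adjacency — for each edge of G1, its image is an edge of G2:
  (0,3) → (φ(0),φ(3)) = (5,7) ∈ E(G2) ✓
  (0,4) → (φ(0),φ(4)) = (1,5) ∈ E(G2) ✓
  (0,8) → (φ(0),φ(8)) = (5,6) ∈ E(G2) ✓
  (1,3) → (φ(1),φ(3)) = (4,7) ∈ E(G2) ✓
  (1,9) → (φ(1),φ(9)) = (3,4) ∈ E(G2) ✓
  (2,3) → (φ(2),φ(3)) = (2,7) ∈ E(G2) ✓
  (2,7) → (φ(2),φ(7)) = (2,8) ∈ E(G2) ✓
  (3,4) → (φ(3),φ(4)) = (1,7) ∈ E(G2) ✓
  (3,5) → (φ(3),φ(5)) = (0,7) ∈ E(G2) ✓
  (3,8) → (φ(3),φ(8)) = (6,7) ∈ E(G2) ✓
  (4,8) → (φ(4),φ(8)) = (1,6) ∈ E(G2) ✓
  (4,9) → (φ(4),φ(9)) = (1,3) ∈ E(G2) ✓
  (5,9) → (φ(5),φ(9)) = (0,3) ∈ E(G2) ✓
  (6,7) → (φ(6),φ(7)) = (8,9) ∈ E(G2) ✓
  (6,8) → (φ(6),φ(8)) = (6,9) ∈ E(G2) ✓
All 15 edges of G1 map to edges of G2, and |E(G1)| = |E(G2)| = 15, so φ is a bijection on edges as well as vertices. Hence G1 ≅ G2.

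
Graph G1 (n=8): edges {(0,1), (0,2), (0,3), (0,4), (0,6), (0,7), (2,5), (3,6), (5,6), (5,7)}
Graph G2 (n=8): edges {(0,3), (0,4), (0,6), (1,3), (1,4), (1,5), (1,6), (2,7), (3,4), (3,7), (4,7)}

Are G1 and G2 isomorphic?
No, not isomorphic

The graphs are NOT isomorphic.

Counting triangles (3-cliques): G1 has 1, G2 has 3.
Triangle count is an isomorphism invariant, so differing triangle counts rule out isomorphism.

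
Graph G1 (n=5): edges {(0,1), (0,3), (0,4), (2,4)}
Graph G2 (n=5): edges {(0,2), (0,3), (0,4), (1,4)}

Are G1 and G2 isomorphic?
Yes, isomorphic

The graphs are isomorphic.
One valid mapping φ: V(G1) → V(G2): 0→0, 1→3, 2→1, 3→2, 4→4

Verify φ preserves adjacency — for each edge of G1, its image is an edge of G2:
  (0,1) → (φ(0),φ(1)) = (0,3) ∈ E(G2) ✓
  (0,3) → (φ(0),φ(3)) = (0,2) ∈ E(G2) ✓
  (0,4) → (φ(0),φ(4)) = (0,4) ∈ E(G2) ✓
  (2,4) → (φ(2),φ(4)) = (1,4) ∈ E(G2) ✓
All 4 edges of G1 map to edges of G2, and |E(G1)| = |E(G2)| = 4, so φ is a bijection on edges as well as vertices. Hence G1 ≅ G2.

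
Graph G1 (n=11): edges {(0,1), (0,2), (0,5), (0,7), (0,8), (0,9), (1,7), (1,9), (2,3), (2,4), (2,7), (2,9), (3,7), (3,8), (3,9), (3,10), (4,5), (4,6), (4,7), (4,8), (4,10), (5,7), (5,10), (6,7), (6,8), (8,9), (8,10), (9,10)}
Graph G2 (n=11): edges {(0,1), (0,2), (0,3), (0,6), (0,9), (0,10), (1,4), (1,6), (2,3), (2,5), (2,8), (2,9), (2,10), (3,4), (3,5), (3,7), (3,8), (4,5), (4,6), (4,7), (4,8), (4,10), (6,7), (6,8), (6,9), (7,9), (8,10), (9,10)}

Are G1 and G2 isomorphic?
Yes, isomorphic

The graphs are isomorphic.
One valid mapping φ: V(G1) → V(G2): 0→3, 1→5, 2→8, 3→10, 4→6, 5→7, 6→1, 7→4, 8→0, 9→2, 10→9

Verify φ preserves adjacency — for each edge of G1, its image is an edge of G2:
  (0,1) → (φ(0),φ(1)) = (3,5) ∈ E(G2) ✓
  (0,2) → (φ(0),φ(2)) = (3,8) ∈ E(G2) ✓
  (0,5) → (φ(0),φ(5)) = (3,7) ∈ E(G2) ✓
  (0,7) → (φ(0),φ(7)) = (3,4) ∈ E(G2) ✓
  (0,8) → (φ(0),φ(8)) = (0,3) ∈ E(G2) ✓
  (0,9) → (φ(0),φ(9)) = (2,3) ∈ E(G2) ✓
  (1,7) → (φ(1),φ(7)) = (4,5) ∈ E(G2) ✓
  (1,9) → (φ(1),φ(9)) = (2,5) ∈ E(G2) ✓
  (2,3) → (φ(2),φ(3)) = (8,10) ∈ E(G2) ✓
  (2,4) → (φ(2),φ(4)) = (6,8) ∈ E(G2) ✓
  (2,7) → (φ(2),φ(7)) = (4,8) ∈ E(G2) ✓
  (2,9) → (φ(2),φ(9)) = (2,8) ∈ E(G2) ✓
  (3,7) → (φ(3),φ(7)) = (4,10) ∈ E(G2) ✓
  (3,8) → (φ(3),φ(8)) = (0,10) ∈ E(G2) ✓
  (3,9) → (φ(3),φ(9)) = (2,10) ∈ E(G2) ✓
  (3,10) → (φ(3),φ(10)) = (9,10) ∈ E(G2) ✓
  (4,5) → (φ(4),φ(5)) = (6,7) ∈ E(G2) ✓
  (4,6) → (φ(4),φ(6)) = (1,6) ∈ E(G2) ✓
  (4,7) → (φ(4),φ(7)) = (4,6) ∈ E(G2) ✓
  (4,8) → (φ(4),φ(8)) = (0,6) ∈ E(G2) ✓
  (4,10) → (φ(4),φ(10)) = (6,9) ∈ E(G2) ✓
  (5,7) → (φ(5),φ(7)) = (4,7) ∈ E(G2) ✓
  (5,10) → (φ(5),φ(10)) = (7,9) ∈ E(G2) ✓
  (6,7) → (φ(6),φ(7)) = (1,4) ∈ E(G2) ✓
  (6,8) → (φ(6),φ(8)) = (0,1) ∈ E(G2) ✓
  (8,9) → (φ(8),φ(9)) = (0,2) ∈ E(G2) ✓
  (8,10) → (φ(8),φ(10)) = (0,9) ∈ E(G2) ✓
  (9,10) → (φ(9),φ(10)) = (2,9) ∈ E(G2) ✓
All 28 edges of G1 map to edges of G2, and |E(G1)| = |E(G2)| = 28, so φ is a bijection on edges as well as vertices. Hence G1 ≅ G2.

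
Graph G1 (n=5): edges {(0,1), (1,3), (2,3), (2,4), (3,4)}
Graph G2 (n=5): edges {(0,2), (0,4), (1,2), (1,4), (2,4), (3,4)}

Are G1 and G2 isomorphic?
No, not isomorphic

The graphs are NOT isomorphic.

Degrees in G1: deg(0)=1, deg(1)=2, deg(2)=2, deg(3)=3, deg(4)=2.
Sorted degree sequence of G1: [3, 2, 2, 2, 1].
Degrees in G2: deg(0)=2, deg(1)=2, deg(2)=3, deg(3)=1, deg(4)=4.
Sorted degree sequence of G2: [4, 3, 2, 2, 1].
The (sorted) degree sequence is an isomorphism invariant, so since G1 and G2 have different degree sequences they cannot be isomorphic.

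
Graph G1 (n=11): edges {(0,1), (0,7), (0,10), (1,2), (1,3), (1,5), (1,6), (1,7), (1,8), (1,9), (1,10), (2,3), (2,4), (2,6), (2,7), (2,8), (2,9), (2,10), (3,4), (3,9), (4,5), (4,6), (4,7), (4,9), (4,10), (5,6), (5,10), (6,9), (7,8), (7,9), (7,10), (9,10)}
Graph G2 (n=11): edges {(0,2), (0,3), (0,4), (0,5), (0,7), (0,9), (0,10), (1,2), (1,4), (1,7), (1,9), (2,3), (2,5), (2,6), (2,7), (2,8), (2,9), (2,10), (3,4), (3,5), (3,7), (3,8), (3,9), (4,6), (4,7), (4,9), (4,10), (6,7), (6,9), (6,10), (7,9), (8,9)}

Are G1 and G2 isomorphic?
Yes, isomorphic

The graphs are isomorphic.
One valid mapping φ: V(G1) → V(G2): 0→5, 1→2, 2→9, 3→1, 4→4, 5→10, 6→6, 7→3, 8→8, 9→7, 10→0

Verify φ preserves adjacency — for each edge of G1, its image is an edge of G2:
  (0,1) → (φ(0),φ(1)) = (2,5) ∈ E(G2) ✓
  (0,7) → (φ(0),φ(7)) = (3,5) ∈ E(G2) ✓
  (0,10) → (φ(0),φ(10)) = (0,5) ∈ E(G2) ✓
  (1,2) → (φ(1),φ(2)) = (2,9) ∈ E(G2) ✓
  (1,3) → (φ(1),φ(3)) = (1,2) ∈ E(G2) ✓
  (1,5) → (φ(1),φ(5)) = (2,10) ∈ E(G2) ✓
  (1,6) → (φ(1),φ(6)) = (2,6) ∈ E(G2) ✓
  (1,7) → (φ(1),φ(7)) = (2,3) ∈ E(G2) ✓
  (1,8) → (φ(1),φ(8)) = (2,8) ∈ E(G2) ✓
  (1,9) → (φ(1),φ(9)) = (2,7) ∈ E(G2) ✓
  (1,10) → (φ(1),φ(10)) = (0,2) ∈ E(G2) ✓
  (2,3) → (φ(2),φ(3)) = (1,9) ∈ E(G2) ✓
  (2,4) → (φ(2),φ(4)) = (4,9) ∈ E(G2) ✓
  (2,6) → (φ(2),φ(6)) = (6,9) ∈ E(G2) ✓
  (2,7) → (φ(2),φ(7)) = (3,9) ∈ E(G2) ✓
  (2,8) → (φ(2),φ(8)) = (8,9) ∈ E(G2) ✓
  (2,9) → (φ(2),φ(9)) = (7,9) ∈ E(G2) ✓
  (2,10) → (φ(2),φ(10)) = (0,9) ∈ E(G2) ✓
  (3,4) → (φ(3),φ(4)) = (1,4) ∈ E(G2) ✓
  (3,9) → (φ(3),φ(9)) = (1,7) ∈ E(G2) ✓
  (4,5) → (φ(4),φ(5)) = (4,10) ∈ E(G2) ✓
  (4,6) → (φ(4),φ(6)) = (4,6) ∈ E(G2) ✓
  (4,7) → (φ(4),φ(7)) = (3,4) ∈ E(G2) ✓
  (4,9) → (φ(4),φ(9)) = (4,7) ∈ E(G2) ✓
  (4,10) → (φ(4),φ(10)) = (0,4) ∈ E(G2) ✓
  (5,6) → (φ(5),φ(6)) = (6,10) ∈ E(G2) ✓
  (5,10) → (φ(5),φ(10)) = (0,10) ∈ E(G2) ✓
  (6,9) → (φ(6),φ(9)) = (6,7) ∈ E(G2) ✓
  (7,8) → (φ(7),φ(8)) = (3,8) ∈ E(G2) ✓
  (7,9) → (φ(7),φ(9)) = (3,7) ∈ E(G2) ✓
  (7,10) → (φ(7),φ(10)) = (0,3) ∈ E(G2) ✓
  (9,10) → (φ(9),φ(10)) = (0,7) ∈ E(G2) ✓
All 32 edges of G1 map to edges of G2, and |E(G1)| = |E(G2)| = 32, so φ is a bijection on edges as well as vertices. Hence G1 ≅ G2.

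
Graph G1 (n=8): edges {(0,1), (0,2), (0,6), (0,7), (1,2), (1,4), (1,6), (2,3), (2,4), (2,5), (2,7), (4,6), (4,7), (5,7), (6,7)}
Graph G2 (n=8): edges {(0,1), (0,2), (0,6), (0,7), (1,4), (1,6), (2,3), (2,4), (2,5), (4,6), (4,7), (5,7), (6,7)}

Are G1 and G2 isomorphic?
No, not isomorphic

The graphs are NOT isomorphic.

Counting edges: G1 has 15 edge(s); G2 has 13 edge(s).
Edge count is an isomorphism invariant (a bijection on vertices induces a bijection on edges), so differing edge counts rule out isomorphism.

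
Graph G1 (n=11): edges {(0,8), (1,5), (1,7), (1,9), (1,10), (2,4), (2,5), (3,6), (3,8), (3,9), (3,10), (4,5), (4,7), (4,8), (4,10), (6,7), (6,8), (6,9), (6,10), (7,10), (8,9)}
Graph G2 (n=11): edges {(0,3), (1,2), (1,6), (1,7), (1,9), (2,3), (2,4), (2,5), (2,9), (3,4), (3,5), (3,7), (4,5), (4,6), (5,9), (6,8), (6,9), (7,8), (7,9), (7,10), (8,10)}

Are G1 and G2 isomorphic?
Yes, isomorphic

The graphs are isomorphic.
One valid mapping φ: V(G1) → V(G2): 0→0, 1→6, 2→10, 3→5, 4→7, 5→8, 6→2, 7→1, 8→3, 9→4, 10→9

Verify φ preserves adjacency — for each edge of G1, its image is an edge of G2:
  (0,8) → (φ(0),φ(8)) = (0,3) ∈ E(G2) ✓
  (1,5) → (φ(1),φ(5)) = (6,8) ∈ E(G2) ✓
  (1,7) → (φ(1),φ(7)) = (1,6) ∈ E(G2) ✓
  (1,9) → (φ(1),φ(9)) = (4,6) ∈ E(G2) ✓
  (1,10) → (φ(1),φ(10)) = (6,9) ∈ E(G2) ✓
  (2,4) → (φ(2),φ(4)) = (7,10) ∈ E(G2) ✓
  (2,5) → (φ(2),φ(5)) = (8,10) ∈ E(G2) ✓
  (3,6) → (φ(3),φ(6)) = (2,5) ∈ E(G2) ✓
  (3,8) → (φ(3),φ(8)) = (3,5) ∈ E(G2) ✓
  (3,9) → (φ(3),φ(9)) = (4,5) ∈ E(G2) ✓
  (3,10) → (φ(3),φ(10)) = (5,9) ∈ E(G2) ✓
  (4,5) → (φ(4),φ(5)) = (7,8) ∈ E(G2) ✓
  (4,7) → (φ(4),φ(7)) = (1,7) ∈ E(G2) ✓
  (4,8) → (φ(4),φ(8)) = (3,7) ∈ E(G2) ✓
  (4,10) → (φ(4),φ(10)) = (7,9) ∈ E(G2) ✓
  (6,7) → (φ(6),φ(7)) = (1,2) ∈ E(G2) ✓
  (6,8) → (φ(6),φ(8)) = (2,3) ∈ E(G2) ✓
  (6,9) → (φ(6),φ(9)) = (2,4) ∈ E(G2) ✓
  (6,10) → (φ(6),φ(10)) = (2,9) ∈ E(G2) ✓
  (7,10) → (φ(7),φ(10)) = (1,9) ∈ E(G2) ✓
  (8,9) → (φ(8),φ(9)) = (3,4) ∈ E(G2) ✓
All 21 edges of G1 map to edges of G2, and |E(G1)| = |E(G2)| = 21, so φ is a bijection on edges as well as vertices. Hence G1 ≅ G2.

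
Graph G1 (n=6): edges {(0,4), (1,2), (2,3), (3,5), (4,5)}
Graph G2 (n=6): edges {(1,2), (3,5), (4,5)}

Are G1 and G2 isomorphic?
No, not isomorphic

The graphs are NOT isomorphic.

Counting edges: G1 has 5 edge(s); G2 has 3 edge(s).
Edge count is an isomorphism invariant (a bijection on vertices induces a bijection on edges), so differing edge counts rule out isomorphism.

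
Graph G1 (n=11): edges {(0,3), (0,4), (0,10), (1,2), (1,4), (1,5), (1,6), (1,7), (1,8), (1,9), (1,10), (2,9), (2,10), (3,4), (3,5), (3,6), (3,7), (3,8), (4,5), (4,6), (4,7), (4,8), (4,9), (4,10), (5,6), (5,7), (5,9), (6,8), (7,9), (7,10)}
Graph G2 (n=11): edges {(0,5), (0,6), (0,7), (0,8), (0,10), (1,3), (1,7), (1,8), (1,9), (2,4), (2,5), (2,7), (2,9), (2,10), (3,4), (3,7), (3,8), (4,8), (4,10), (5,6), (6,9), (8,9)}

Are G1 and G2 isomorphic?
No, not isomorphic

The graphs are NOT isomorphic.

Degrees in G1: deg(0)=3, deg(1)=8, deg(2)=3, deg(3)=6, deg(4)=9, deg(5)=6, deg(6)=5, deg(7)=6, deg(8)=4, deg(9)=5, deg(10)=5.
Sorted degree sequence of G1: [9, 8, 6, 6, 6, 5, 5, 5, 4, 3, 3].
Degrees in G2: deg(0)=5, deg(1)=4, deg(2)=5, deg(3)=4, deg(4)=4, deg(5)=3, deg(6)=3, deg(7)=4, deg(8)=5, deg(9)=4, deg(10)=3.
Sorted degree sequence of G2: [5, 5, 5, 4, 4, 4, 4, 4, 3, 3, 3].
The (sorted) degree sequence is an isomorphism invariant, so since G1 and G2 have different degree sequences they cannot be isomorphic.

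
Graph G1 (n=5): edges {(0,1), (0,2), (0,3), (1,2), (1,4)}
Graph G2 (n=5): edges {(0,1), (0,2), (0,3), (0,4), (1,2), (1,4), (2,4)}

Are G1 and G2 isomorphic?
No, not isomorphic

The graphs are NOT isomorphic.

Counting edges: G1 has 5 edge(s); G2 has 7 edge(s).
Edge count is an isomorphism invariant (a bijection on vertices induces a bijection on edges), so differing edge counts rule out isomorphism.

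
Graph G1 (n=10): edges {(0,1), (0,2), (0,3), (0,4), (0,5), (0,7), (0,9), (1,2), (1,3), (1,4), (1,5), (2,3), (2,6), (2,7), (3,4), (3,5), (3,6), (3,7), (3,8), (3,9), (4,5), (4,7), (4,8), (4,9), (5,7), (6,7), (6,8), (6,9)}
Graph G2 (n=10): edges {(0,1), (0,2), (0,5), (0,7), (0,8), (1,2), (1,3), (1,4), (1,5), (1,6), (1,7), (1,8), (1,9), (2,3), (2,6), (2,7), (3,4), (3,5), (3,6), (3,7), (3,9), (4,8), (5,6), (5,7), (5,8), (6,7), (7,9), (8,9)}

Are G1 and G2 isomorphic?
Yes, isomorphic

The graphs are isomorphic.
One valid mapping φ: V(G1) → V(G2): 0→7, 1→2, 2→0, 3→1, 4→3, 5→6, 6→8, 7→5, 8→4, 9→9

Verify φ preserves adjacency — for each edge of G1, its image is an edge of G2:
  (0,1) → (φ(0),φ(1)) = (2,7) ∈ E(G2) ✓
  (0,2) → (φ(0),φ(2)) = (0,7) ∈ E(G2) ✓
  (0,3) → (φ(0),φ(3)) = (1,7) ∈ E(G2) ✓
  (0,4) → (φ(0),φ(4)) = (3,7) ∈ E(G2) ✓
  (0,5) → (φ(0),φ(5)) = (6,7) ∈ E(G2) ✓
  (0,7) → (φ(0),φ(7)) = (5,7) ∈ E(G2) ✓
  (0,9) → (φ(0),φ(9)) = (7,9) ∈ E(G2) ✓
  (1,2) → (φ(1),φ(2)) = (0,2) ∈ E(G2) ✓
  (1,3) → (φ(1),φ(3)) = (1,2) ∈ E(G2) ✓
  (1,4) → (φ(1),φ(4)) = (2,3) ∈ E(G2) ✓
  (1,5) → (φ(1),φ(5)) = (2,6) ∈ E(G2) ✓
  (2,3) → (φ(2),φ(3)) = (0,1) ∈ E(G2) ✓
  (2,6) → (φ(2),φ(6)) = (0,8) ∈ E(G2) ✓
  (2,7) → (φ(2),φ(7)) = (0,5) ∈ E(G2) ✓
  (3,4) → (φ(3),φ(4)) = (1,3) ∈ E(G2) ✓
  (3,5) → (φ(3),φ(5)) = (1,6) ∈ E(G2) ✓
  (3,6) → (φ(3),φ(6)) = (1,8) ∈ E(G2) ✓
  (3,7) → (φ(3),φ(7)) = (1,5) ∈ E(G2) ✓
  (3,8) → (φ(3),φ(8)) = (1,4) ∈ E(G2) ✓
  (3,9) → (φ(3),φ(9)) = (1,9) ∈ E(G2) ✓
  (4,5) → (φ(4),φ(5)) = (3,6) ∈ E(G2) ✓
  (4,7) → (φ(4),φ(7)) = (3,5) ∈ E(G2) ✓
  (4,8) → (φ(4),φ(8)) = (3,4) ∈ E(G2) ✓
  (4,9) → (φ(4),φ(9)) = (3,9) ∈ E(G2) ✓
  (5,7) → (φ(5),φ(7)) = (5,6) ∈ E(G2) ✓
  (6,7) → (φ(6),φ(7)) = (5,8) ∈ E(G2) ✓
  (6,8) → (φ(6),φ(8)) = (4,8) ∈ E(G2) ✓
  (6,9) → (φ(6),φ(9)) = (8,9) ∈ E(G2) ✓
All 28 edges of G1 map to edges of G2, and |E(G1)| = |E(G2)| = 28, so φ is a bijection on edges as well as vertices. Hence G1 ≅ G2.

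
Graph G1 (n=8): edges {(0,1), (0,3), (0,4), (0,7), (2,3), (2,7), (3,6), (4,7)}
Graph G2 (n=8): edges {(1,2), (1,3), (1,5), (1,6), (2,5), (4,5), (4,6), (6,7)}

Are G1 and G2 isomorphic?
Yes, isomorphic

The graphs are isomorphic.
One valid mapping φ: V(G1) → V(G2): 0→1, 1→3, 2→4, 3→6, 4→2, 5→0, 6→7, 7→5

Verify φ preserves adjacency — for each edge of G1, its image is an edge of G2:
  (0,1) → (φ(0),φ(1)) = (1,3) ∈ E(G2) ✓
  (0,3) → (φ(0),φ(3)) = (1,6) ∈ E(G2) ✓
  (0,4) → (φ(0),φ(4)) = (1,2) ∈ E(G2) ✓
  (0,7) → (φ(0),φ(7)) = (1,5) ∈ E(G2) ✓
  (2,3) → (φ(2),φ(3)) = (4,6) ∈ E(G2) ✓
  (2,7) → (φ(2),φ(7)) = (4,5) ∈ E(G2) ✓
  (3,6) → (φ(3),φ(6)) = (6,7) ∈ E(G2) ✓
  (4,7) → (φ(4),φ(7)) = (2,5) ∈ E(G2) ✓
All 8 edges of G1 map to edges of G2, and |E(G1)| = |E(G2)| = 8, so φ is a bijection on edges as well as vertices. Hence G1 ≅ G2.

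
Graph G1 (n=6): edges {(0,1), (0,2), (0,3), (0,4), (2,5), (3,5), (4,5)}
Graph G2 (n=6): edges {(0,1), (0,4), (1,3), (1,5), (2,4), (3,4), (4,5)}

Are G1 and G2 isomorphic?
Yes, isomorphic

The graphs are isomorphic.
One valid mapping φ: V(G1) → V(G2): 0→4, 1→2, 2→0, 3→5, 4→3, 5→1

Verify φ preserves adjacency — for each edge of G1, its image is an edge of G2:
  (0,1) → (φ(0),φ(1)) = (2,4) ∈ E(G2) ✓
  (0,2) → (φ(0),φ(2)) = (0,4) ∈ E(G2) ✓
  (0,3) → (φ(0),φ(3)) = (4,5) ∈ E(G2) ✓
  (0,4) → (φ(0),φ(4)) = (3,4) ∈ E(G2) ✓
  (2,5) → (φ(2),φ(5)) = (0,1) ∈ E(G2) ✓
  (3,5) → (φ(3),φ(5)) = (1,5) ∈ E(G2) ✓
  (4,5) → (φ(4),φ(5)) = (1,3) ∈ E(G2) ✓
All 7 edges of G1 map to edges of G2, and |E(G1)| = |E(G2)| = 7, so φ is a bijection on edges as well as vertices. Hence G1 ≅ G2.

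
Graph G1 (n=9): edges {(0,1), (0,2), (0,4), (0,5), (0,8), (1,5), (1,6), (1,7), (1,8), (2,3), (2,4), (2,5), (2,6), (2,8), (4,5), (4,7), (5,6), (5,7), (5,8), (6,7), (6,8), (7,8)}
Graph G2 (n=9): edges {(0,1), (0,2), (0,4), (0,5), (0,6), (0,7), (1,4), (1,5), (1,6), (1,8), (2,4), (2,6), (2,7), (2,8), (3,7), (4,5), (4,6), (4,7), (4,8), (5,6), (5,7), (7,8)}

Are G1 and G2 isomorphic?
Yes, isomorphic

The graphs are isomorphic.
One valid mapping φ: V(G1) → V(G2): 0→2, 1→6, 2→7, 3→3, 4→8, 5→4, 6→5, 7→1, 8→0

Verify φ preserves adjacency — for each edge of G1, its image is an edge of G2:
  (0,1) → (φ(0),φ(1)) = (2,6) ∈ E(G2) ✓
  (0,2) → (φ(0),φ(2)) = (2,7) ∈ E(G2) ✓
  (0,4) → (φ(0),φ(4)) = (2,8) ∈ E(G2) ✓
  (0,5) → (φ(0),φ(5)) = (2,4) ∈ E(G2) ✓
  (0,8) → (φ(0),φ(8)) = (0,2) ∈ E(G2) ✓
  (1,5) → (φ(1),φ(5)) = (4,6) ∈ E(G2) ✓
  (1,6) → (φ(1),φ(6)) = (5,6) ∈ E(G2) ✓
  (1,7) → (φ(1),φ(7)) = (1,6) ∈ E(G2) ✓
  (1,8) → (φ(1),φ(8)) = (0,6) ∈ E(G2) ✓
  (2,3) → (φ(2),φ(3)) = (3,7) ∈ E(G2) ✓
  (2,4) → (φ(2),φ(4)) = (7,8) ∈ E(G2) ✓
  (2,5) → (φ(2),φ(5)) = (4,7) ∈ E(G2) ✓
  (2,6) → (φ(2),φ(6)) = (5,7) ∈ E(G2) ✓
  (2,8) → (φ(2),φ(8)) = (0,7) ∈ E(G2) ✓
  (4,5) → (φ(4),φ(5)) = (4,8) ∈ E(G2) ✓
  (4,7) → (φ(4),φ(7)) = (1,8) ∈ E(G2) ✓
  (5,6) → (φ(5),φ(6)) = (4,5) ∈ E(G2) ✓
  (5,7) → (φ(5),φ(7)) = (1,4) ∈ E(G2) ✓
  (5,8) → (φ(5),φ(8)) = (0,4) ∈ E(G2) ✓
  (6,7) → (φ(6),φ(7)) = (1,5) ∈ E(G2) ✓
  (6,8) → (φ(6),φ(8)) = (0,5) ∈ E(G2) ✓
  (7,8) → (φ(7),φ(8)) = (0,1) ∈ E(G2) ✓
All 22 edges of G1 map to edges of G2, and |E(G1)| = |E(G2)| = 22, so φ is a bijection on edges as well as vertices. Hence G1 ≅ G2.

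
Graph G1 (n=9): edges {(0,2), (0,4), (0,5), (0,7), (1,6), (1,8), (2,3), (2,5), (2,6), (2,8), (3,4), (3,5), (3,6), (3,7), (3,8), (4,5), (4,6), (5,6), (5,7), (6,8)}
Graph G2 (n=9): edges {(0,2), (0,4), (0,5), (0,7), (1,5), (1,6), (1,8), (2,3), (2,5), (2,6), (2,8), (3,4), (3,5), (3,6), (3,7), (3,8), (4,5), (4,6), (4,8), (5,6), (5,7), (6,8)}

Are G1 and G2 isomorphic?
No, not isomorphic

The graphs are NOT isomorphic.

Counting edges: G1 has 20 edge(s); G2 has 22 edge(s).
Edge count is an isomorphism invariant (a bijection on vertices induces a bijection on edges), so differing edge counts rule out isomorphism.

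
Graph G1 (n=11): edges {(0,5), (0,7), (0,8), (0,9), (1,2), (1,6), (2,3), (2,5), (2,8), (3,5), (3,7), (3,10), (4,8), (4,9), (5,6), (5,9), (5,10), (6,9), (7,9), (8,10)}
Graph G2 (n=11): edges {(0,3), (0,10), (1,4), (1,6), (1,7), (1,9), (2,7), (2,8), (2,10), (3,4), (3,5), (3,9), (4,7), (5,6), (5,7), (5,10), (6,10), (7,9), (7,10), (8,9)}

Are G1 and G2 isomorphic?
Yes, isomorphic

The graphs are isomorphic.
One valid mapping φ: V(G1) → V(G2): 0→5, 1→8, 2→9, 3→1, 4→0, 5→7, 6→2, 7→6, 8→3, 9→10, 10→4

Verify φ preserves adjacency — for each edge of G1, its image is an edge of G2:
  (0,5) → (φ(0),φ(5)) = (5,7) ∈ E(G2) ✓
  (0,7) → (φ(0),φ(7)) = (5,6) ∈ E(G2) ✓
  (0,8) → (φ(0),φ(8)) = (3,5) ∈ E(G2) ✓
  (0,9) → (φ(0),φ(9)) = (5,10) ∈ E(G2) ✓
  (1,2) → (φ(1),φ(2)) = (8,9) ∈ E(G2) ✓
  (1,6) → (φ(1),φ(6)) = (2,8) ∈ E(G2) ✓
  (2,3) → (φ(2),φ(3)) = (1,9) ∈ E(G2) ✓
  (2,5) → (φ(2),φ(5)) = (7,9) ∈ E(G2) ✓
  (2,8) → (φ(2),φ(8)) = (3,9) ∈ E(G2) ✓
  (3,5) → (φ(3),φ(5)) = (1,7) ∈ E(G2) ✓
  (3,7) → (φ(3),φ(7)) = (1,6) ∈ E(G2) ✓
  (3,10) → (φ(3),φ(10)) = (1,4) ∈ E(G2) ✓
  (4,8) → (φ(4),φ(8)) = (0,3) ∈ E(G2) ✓
  (4,9) → (φ(4),φ(9)) = (0,10) ∈ E(G2) ✓
  (5,6) → (φ(5),φ(6)) = (2,7) ∈ E(G2) ✓
  (5,9) → (φ(5),φ(9)) = (7,10) ∈ E(G2) ✓
  (5,10) → (φ(5),φ(10)) = (4,7) ∈ E(G2) ✓
  (6,9) → (φ(6),φ(9)) = (2,10) ∈ E(G2) ✓
  (7,9) → (φ(7),φ(9)) = (6,10) ∈ E(G2) ✓
  (8,10) → (φ(8),φ(10)) = (3,4) ∈ E(G2) ✓
All 20 edges of G1 map to edges of G2, and |E(G1)| = |E(G2)| = 20, so φ is a bijection on edges as well as vertices. Hence G1 ≅ G2.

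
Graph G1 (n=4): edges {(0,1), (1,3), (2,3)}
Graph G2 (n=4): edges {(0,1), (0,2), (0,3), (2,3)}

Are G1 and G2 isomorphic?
No, not isomorphic

The graphs are NOT isomorphic.

Counting triangles (3-cliques): G1 has 0, G2 has 1.
Triangle count is an isomorphism invariant, so differing triangle counts rule out isomorphism.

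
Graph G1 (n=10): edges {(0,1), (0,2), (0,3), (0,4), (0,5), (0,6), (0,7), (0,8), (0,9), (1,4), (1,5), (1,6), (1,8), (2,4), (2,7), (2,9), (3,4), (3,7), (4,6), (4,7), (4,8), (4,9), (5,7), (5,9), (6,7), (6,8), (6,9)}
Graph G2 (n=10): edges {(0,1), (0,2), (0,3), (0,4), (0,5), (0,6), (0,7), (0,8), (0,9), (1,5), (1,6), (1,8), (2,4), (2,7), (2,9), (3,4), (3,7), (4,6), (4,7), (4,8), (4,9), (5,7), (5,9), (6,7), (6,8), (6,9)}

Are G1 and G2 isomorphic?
No, not isomorphic

The graphs are NOT isomorphic.

Counting edges: G1 has 27 edge(s); G2 has 26 edge(s).
Edge count is an isomorphism invariant (a bijection on vertices induces a bijection on edges), so differing edge counts rule out isomorphism.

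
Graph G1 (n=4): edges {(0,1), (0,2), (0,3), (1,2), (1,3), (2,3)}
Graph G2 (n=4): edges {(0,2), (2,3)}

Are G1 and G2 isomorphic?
No, not isomorphic

The graphs are NOT isomorphic.

Degrees in G1: deg(0)=3, deg(1)=3, deg(2)=3, deg(3)=3.
Sorted degree sequence of G1: [3, 3, 3, 3].
Degrees in G2: deg(0)=1, deg(1)=0, deg(2)=2, deg(3)=1.
Sorted degree sequence of G2: [2, 1, 1, 0].
The (sorted) degree sequence is an isomorphism invariant, so since G1 and G2 have different degree sequences they cannot be isomorphic.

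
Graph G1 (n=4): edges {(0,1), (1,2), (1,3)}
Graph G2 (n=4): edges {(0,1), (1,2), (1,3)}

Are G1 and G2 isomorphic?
Yes, isomorphic

The graphs are isomorphic.
One valid mapping φ: V(G1) → V(G2): 0→2, 1→1, 2→3, 3→0

Verify φ preserves adjacency — for each edge of G1, its image is an edge of G2:
  (0,1) → (φ(0),φ(1)) = (1,2) ∈ E(G2) ✓
  (1,2) → (φ(1),φ(2)) = (1,3) ∈ E(G2) ✓
  (1,3) → (φ(1),φ(3)) = (0,1) ∈ E(G2) ✓
All 3 edges of G1 map to edges of G2, and |E(G1)| = |E(G2)| = 3, so φ is a bijection on edges as well as vertices. Hence G1 ≅ G2.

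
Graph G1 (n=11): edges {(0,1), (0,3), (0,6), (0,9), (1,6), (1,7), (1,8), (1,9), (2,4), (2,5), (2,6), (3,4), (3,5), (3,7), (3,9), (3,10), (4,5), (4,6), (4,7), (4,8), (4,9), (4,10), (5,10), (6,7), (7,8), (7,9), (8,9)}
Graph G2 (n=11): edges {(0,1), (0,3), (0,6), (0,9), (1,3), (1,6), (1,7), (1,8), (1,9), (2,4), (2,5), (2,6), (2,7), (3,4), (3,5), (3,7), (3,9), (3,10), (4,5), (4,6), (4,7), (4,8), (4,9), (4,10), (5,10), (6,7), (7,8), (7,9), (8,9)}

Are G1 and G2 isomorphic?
No, not isomorphic

The graphs are NOT isomorphic.

Counting edges: G1 has 27 edge(s); G2 has 29 edge(s).
Edge count is an isomorphism invariant (a bijection on vertices induces a bijection on edges), so differing edge counts rule out isomorphism.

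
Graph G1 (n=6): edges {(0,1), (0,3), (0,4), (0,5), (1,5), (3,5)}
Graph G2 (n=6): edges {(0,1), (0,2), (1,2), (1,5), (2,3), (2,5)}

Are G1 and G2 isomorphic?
Yes, isomorphic

The graphs are isomorphic.
One valid mapping φ: V(G1) → V(G2): 0→2, 1→5, 2→4, 3→0, 4→3, 5→1

Verify φ preserves adjacency — for each edge of G1, its image is an edge of G2:
  (0,1) → (φ(0),φ(1)) = (2,5) ∈ E(G2) ✓
  (0,3) → (φ(0),φ(3)) = (0,2) ∈ E(G2) ✓
  (0,4) → (φ(0),φ(4)) = (2,3) ∈ E(G2) ✓
  (0,5) → (φ(0),φ(5)) = (1,2) ∈ E(G2) ✓
  (1,5) → (φ(1),φ(5)) = (1,5) ∈ E(G2) ✓
  (3,5) → (φ(3),φ(5)) = (0,1) ∈ E(G2) ✓
All 6 edges of G1 map to edges of G2, and |E(G1)| = |E(G2)| = 6, so φ is a bijection on edges as well as vertices. Hence G1 ≅ G2.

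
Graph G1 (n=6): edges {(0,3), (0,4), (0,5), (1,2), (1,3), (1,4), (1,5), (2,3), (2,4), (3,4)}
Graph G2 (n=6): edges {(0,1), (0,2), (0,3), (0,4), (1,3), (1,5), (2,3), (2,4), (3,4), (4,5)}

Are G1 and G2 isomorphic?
Yes, isomorphic

The graphs are isomorphic.
One valid mapping φ: V(G1) → V(G2): 0→1, 1→4, 2→2, 3→3, 4→0, 5→5

Verify φ preserves adjacency — for each edge of G1, its image is an edge of G2:
  (0,3) → (φ(0),φ(3)) = (1,3) ∈ E(G2) ✓
  (0,4) → (φ(0),φ(4)) = (0,1) ∈ E(G2) ✓
  (0,5) → (φ(0),φ(5)) = (1,5) ∈ E(G2) ✓
  (1,2) → (φ(1),φ(2)) = (2,4) ∈ E(G2) ✓
  (1,3) → (φ(1),φ(3)) = (3,4) ∈ E(G2) ✓
  (1,4) → (φ(1),φ(4)) = (0,4) ∈ E(G2) ✓
  (1,5) → (φ(1),φ(5)) = (4,5) ∈ E(G2) ✓
  (2,3) → (φ(2),φ(3)) = (2,3) ∈ E(G2) ✓
  (2,4) → (φ(2),φ(4)) = (0,2) ∈ E(G2) ✓
  (3,4) → (φ(3),φ(4)) = (0,3) ∈ E(G2) ✓
All 10 edges of G1 map to edges of G2, and |E(G1)| = |E(G2)| = 10, so φ is a bijection on edges as well as vertices. Hence G1 ≅ G2.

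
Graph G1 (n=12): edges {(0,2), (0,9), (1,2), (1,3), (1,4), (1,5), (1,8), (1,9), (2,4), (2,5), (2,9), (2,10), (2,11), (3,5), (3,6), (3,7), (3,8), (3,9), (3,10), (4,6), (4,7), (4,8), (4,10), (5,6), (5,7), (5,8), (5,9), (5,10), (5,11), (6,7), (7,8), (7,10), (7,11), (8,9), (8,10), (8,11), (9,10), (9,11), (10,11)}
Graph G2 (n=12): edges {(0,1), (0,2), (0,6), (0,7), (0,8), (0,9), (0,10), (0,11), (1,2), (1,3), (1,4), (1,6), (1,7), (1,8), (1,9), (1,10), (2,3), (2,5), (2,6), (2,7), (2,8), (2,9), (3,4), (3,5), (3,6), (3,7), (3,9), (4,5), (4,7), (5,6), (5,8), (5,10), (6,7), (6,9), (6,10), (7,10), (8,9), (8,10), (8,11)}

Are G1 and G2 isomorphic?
Yes, isomorphic

The graphs are isomorphic.
One valid mapping φ: V(G1) → V(G2): 0→11, 1→10, 2→8, 3→7, 4→5, 5→1, 6→4, 7→3, 8→6, 9→0, 10→2, 11→9

Verify φ preserves adjacency — for each edge of G1, its image is an edge of G2:
  (0,2) → (φ(0),φ(2)) = (8,11) ∈ E(G2) ✓
  (0,9) → (φ(0),φ(9)) = (0,11) ∈ E(G2) ✓
  (1,2) → (φ(1),φ(2)) = (8,10) ∈ E(G2) ✓
  (1,3) → (φ(1),φ(3)) = (7,10) ∈ E(G2) ✓
  (1,4) → (φ(1),φ(4)) = (5,10) ∈ E(G2) ✓
  (1,5) → (φ(1),φ(5)) = (1,10) ∈ E(G2) ✓
  (1,8) → (φ(1),φ(8)) = (6,10) ∈ E(G2) ✓
  (1,9) → (φ(1),φ(9)) = (0,10) ∈ E(G2) ✓
  (2,4) → (φ(2),φ(4)) = (5,8) ∈ E(G2) ✓
  (2,5) → (φ(2),φ(5)) = (1,8) ∈ E(G2) ✓
  (2,9) → (φ(2),φ(9)) = (0,8) ∈ E(G2) ✓
  (2,10) → (φ(2),φ(10)) = (2,8) ∈ E(G2) ✓
  (2,11) → (φ(2),φ(11)) = (8,9) ∈ E(G2) ✓
  (3,5) → (φ(3),φ(5)) = (1,7) ∈ E(G2) ✓
  (3,6) → (φ(3),φ(6)) = (4,7) ∈ E(G2) ✓
  (3,7) → (φ(3),φ(7)) = (3,7) ∈ E(G2) ✓
  (3,8) → (φ(3),φ(8)) = (6,7) ∈ E(G2) ✓
  (3,9) → (φ(3),φ(9)) = (0,7) ∈ E(G2) ✓
  (3,10) → (φ(3),φ(10)) = (2,7) ∈ E(G2) ✓
  (4,6) → (φ(4),φ(6)) = (4,5) ∈ E(G2) ✓
  (4,7) → (φ(4),φ(7)) = (3,5) ∈ E(G2) ✓
  (4,8) → (φ(4),φ(8)) = (5,6) ∈ E(G2) ✓
  (4,10) → (φ(4),φ(10)) = (2,5) ∈ E(G2) ✓
  (5,6) → (φ(5),φ(6)) = (1,4) ∈ E(G2) ✓
  (5,7) → (φ(5),φ(7)) = (1,3) ∈ E(G2) ✓
  (5,8) → (φ(5),φ(8)) = (1,6) ∈ E(G2) ✓
  (5,9) → (φ(5),φ(9)) = (0,1) ∈ E(G2) ✓
  (5,10) → (φ(5),φ(10)) = (1,2) ∈ E(G2) ✓
  (5,11) → (φ(5),φ(11)) = (1,9) ∈ E(G2) ✓
  (6,7) → (φ(6),φ(7)) = (3,4) ∈ E(G2) ✓
  (7,8) → (φ(7),φ(8)) = (3,6) ∈ E(G2) ✓
  (7,10) → (φ(7),φ(10)) = (2,3) ∈ E(G2) ✓
  (7,11) → (φ(7),φ(11)) = (3,9) ∈ E(G2) ✓
  (8,9) → (φ(8),φ(9)) = (0,6) ∈ E(G2) ✓
  (8,10) → (φ(8),φ(10)) = (2,6) ∈ E(G2) ✓
  (8,11) → (φ(8),φ(11)) = (6,9) ∈ E(G2) ✓
  (9,10) → (φ(9),φ(10)) = (0,2) ∈ E(G2) ✓
  (9,11) → (φ(9),φ(11)) = (0,9) ∈ E(G2) ✓
  (10,11) → (φ(10),φ(11)) = (2,9) ∈ E(G2) ✓
All 39 edges of G1 map to edges of G2, and |E(G1)| = |E(G2)| = 39, so φ is a bijection on edges as well as vertices. Hence G1 ≅ G2.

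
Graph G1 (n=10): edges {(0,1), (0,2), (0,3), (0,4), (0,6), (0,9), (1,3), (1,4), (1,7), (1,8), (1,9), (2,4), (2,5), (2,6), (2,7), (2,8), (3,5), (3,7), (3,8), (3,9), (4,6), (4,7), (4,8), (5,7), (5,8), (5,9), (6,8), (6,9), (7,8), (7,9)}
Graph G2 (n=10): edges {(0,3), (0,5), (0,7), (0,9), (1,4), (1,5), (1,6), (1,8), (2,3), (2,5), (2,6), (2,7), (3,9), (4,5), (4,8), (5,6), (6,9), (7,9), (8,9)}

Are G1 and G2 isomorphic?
No, not isomorphic

The graphs are NOT isomorphic.

Degrees in G1: deg(0)=6, deg(1)=6, deg(2)=6, deg(3)=6, deg(4)=6, deg(5)=5, deg(6)=5, deg(7)=7, deg(8)=7, deg(9)=6.
Sorted degree sequence of G1: [7, 7, 6, 6, 6, 6, 6, 6, 5, 5].
Degrees in G2: deg(0)=4, deg(1)=4, deg(2)=4, deg(3)=3, deg(4)=3, deg(5)=5, deg(6)=4, deg(7)=3, deg(8)=3, deg(9)=5.
Sorted degree sequence of G2: [5, 5, 4, 4, 4, 4, 3, 3, 3, 3].
The (sorted) degree sequence is an isomorphism invariant, so since G1 and G2 have different degree sequences they cannot be isomorphic.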